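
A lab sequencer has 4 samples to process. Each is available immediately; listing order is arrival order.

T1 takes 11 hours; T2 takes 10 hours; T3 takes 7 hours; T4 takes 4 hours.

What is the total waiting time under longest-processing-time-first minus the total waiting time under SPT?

24

LPT (decreasing processing time): T1 T2 T3 T4.
T1: waits 0, runs 0→11
T2: waits 11, runs 11→21
T3: waits 21, runs 21→28
T4: waits 28, runs 28→32
Sum = 0+11+21+28 = 60.
SPT (increasing processing time): T4 T3 T2 T1.
T4: waits 0, runs 0→4
T3: waits 4, runs 4→11
T2: waits 11, runs 11→21
T1: waits 21, runs 21→32
Sum = 0+4+11+21 = 36.
Difference = 60 − 36 = 24.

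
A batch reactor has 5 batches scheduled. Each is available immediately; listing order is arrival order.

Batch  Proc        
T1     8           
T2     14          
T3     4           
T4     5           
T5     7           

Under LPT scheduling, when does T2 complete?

LPT (decreasing processing time): T2 T1 T5 T4 T3.
T2: 0→14

14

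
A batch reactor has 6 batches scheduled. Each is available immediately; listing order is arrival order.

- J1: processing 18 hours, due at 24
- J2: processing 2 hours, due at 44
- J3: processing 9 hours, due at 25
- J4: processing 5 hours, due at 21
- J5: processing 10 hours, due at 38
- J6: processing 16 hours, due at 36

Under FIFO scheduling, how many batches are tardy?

FIFO (arrival order): J1 J2 J3 J4 J5 J6.
J1: 0→18, due 24, tardiness 0
J2: 18→20, due 44, tardiness 0
J3: 20→29, due 25, tardiness 4
J4: 29→34, due 21, tardiness 13
J5: 34→44, due 38, tardiness 6
J6: 44→60, due 36, tardiness 24
Late batches: 4.

4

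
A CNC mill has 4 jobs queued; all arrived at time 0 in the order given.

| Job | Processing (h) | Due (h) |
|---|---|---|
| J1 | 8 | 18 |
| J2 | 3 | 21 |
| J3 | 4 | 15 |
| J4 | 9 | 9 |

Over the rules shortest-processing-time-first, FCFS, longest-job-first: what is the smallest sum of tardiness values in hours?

9

SPT (increasing processing time): J2 J3 J1 J4.
J2: 0→3, due 21, tardiness 0
J3: 3→7, due 15, tardiness 0
J1: 7→15, due 18, tardiness 0
J4: 15→24, due 9, tardiness 15
Sum = 0+0+0+15 = 15.
FIFO (arrival order): J1 J2 J3 J4.
J1: 0→8, due 18, tardiness 0
J2: 8→11, due 21, tardiness 0
J3: 11→15, due 15, tardiness 0
J4: 15→24, due 9, tardiness 15
Sum = 0+0+0+15 = 15.
LPT (decreasing processing time): J4 J1 J3 J2.
J4: 0→9, due 9, tardiness 0
J1: 9→17, due 18, tardiness 0
J3: 17→21, due 15, tardiness 6
J2: 21→24, due 21, tardiness 3
Sum = 0+0+6+3 = 9.
SPT 15, FIFO 15, LPT 9 → minimum 9.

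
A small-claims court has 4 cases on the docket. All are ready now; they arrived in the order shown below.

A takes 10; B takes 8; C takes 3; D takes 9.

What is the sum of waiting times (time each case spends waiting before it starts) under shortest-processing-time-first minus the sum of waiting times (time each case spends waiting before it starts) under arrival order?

SPT (increasing processing time): C B D A.
C: waits 0, runs 0→3
B: waits 3, runs 3→11
D: waits 11, runs 11→20
A: waits 20, runs 20→30
Sum = 0+3+11+20 = 34.
FIFO (arrival order): A B C D.
A: waits 0, runs 0→10
B: waits 10, runs 10→18
C: waits 18, runs 18→21
D: waits 21, runs 21→30
Sum = 0+10+18+21 = 49.
Difference = 34 − 49 = -15.

-15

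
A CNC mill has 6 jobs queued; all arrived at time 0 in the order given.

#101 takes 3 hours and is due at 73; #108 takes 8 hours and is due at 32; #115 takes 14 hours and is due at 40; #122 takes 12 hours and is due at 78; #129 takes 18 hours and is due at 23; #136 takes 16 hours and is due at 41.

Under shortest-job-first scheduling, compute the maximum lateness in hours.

SPT (increasing processing time): #101 #108 #122 #115 #136 #129.
#101: 0→3, due 73, lateness -70
#108: 3→11, due 32, lateness -21
#122: 11→23, due 78, lateness -55
#115: 23→37, due 40, lateness -3
#136: 37→53, due 41, lateness 12
#129: 53→71, due 23, lateness 48
Maximum = 48.

48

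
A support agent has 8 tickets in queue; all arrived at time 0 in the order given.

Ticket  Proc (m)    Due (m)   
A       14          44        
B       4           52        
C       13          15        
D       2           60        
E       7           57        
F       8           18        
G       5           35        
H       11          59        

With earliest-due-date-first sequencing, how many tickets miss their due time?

3

EDD (increasing due date): C F G A B E H D.
C: 0→13, due 15, tardiness 0
F: 13→21, due 18, tardiness 3
G: 21→26, due 35, tardiness 0
A: 26→40, due 44, tardiness 0
B: 40→44, due 52, tardiness 0
E: 44→51, due 57, tardiness 0
H: 51→62, due 59, tardiness 3
D: 62→64, due 60, tardiness 4
Late tickets: 3.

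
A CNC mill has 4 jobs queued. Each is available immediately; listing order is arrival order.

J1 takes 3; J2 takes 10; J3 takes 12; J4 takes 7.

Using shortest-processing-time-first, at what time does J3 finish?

32

SPT (increasing processing time): J1 J4 J2 J3.
J1: 0→3
J4: 3→10
J2: 10→20
J3: 20→32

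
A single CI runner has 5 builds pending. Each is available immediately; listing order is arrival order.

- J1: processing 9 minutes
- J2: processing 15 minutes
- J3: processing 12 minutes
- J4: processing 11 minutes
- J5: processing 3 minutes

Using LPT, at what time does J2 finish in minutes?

15

LPT (decreasing processing time): J2 J3 J4 J1 J5.
J2: 0→15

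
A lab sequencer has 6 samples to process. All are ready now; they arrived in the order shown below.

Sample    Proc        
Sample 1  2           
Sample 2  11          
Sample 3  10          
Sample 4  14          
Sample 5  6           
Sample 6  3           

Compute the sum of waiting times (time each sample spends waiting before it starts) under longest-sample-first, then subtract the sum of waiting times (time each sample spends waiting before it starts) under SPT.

88

LPT (decreasing processing time): Sample 4 Sample 2 Sample 3 Sample 5 Sample 6 Sample 1.
Sample 4: waits 0, runs 0→14
Sample 2: waits 14, runs 14→25
Sample 3: waits 25, runs 25→35
Sample 5: waits 35, runs 35→41
Sample 6: waits 41, runs 41→44
Sample 1: waits 44, runs 44→46
Sum = 0+14+25+35+41+44 = 159.
SPT (increasing processing time): Sample 1 Sample 6 Sample 5 Sample 3 Sample 2 Sample 4.
Sample 1: waits 0, runs 0→2
Sample 6: waits 2, runs 2→5
Sample 5: waits 5, runs 5→11
Sample 3: waits 11, runs 11→21
Sample 2: waits 21, runs 21→32
Sample 4: waits 32, runs 32→46
Sum = 0+2+5+11+21+32 = 71.
Difference = 159 − 71 = 88.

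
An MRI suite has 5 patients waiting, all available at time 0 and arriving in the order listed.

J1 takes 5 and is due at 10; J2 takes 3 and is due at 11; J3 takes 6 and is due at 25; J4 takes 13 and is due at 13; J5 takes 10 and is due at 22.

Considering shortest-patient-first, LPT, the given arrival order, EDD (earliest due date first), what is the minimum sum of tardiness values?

SPT (increasing processing time): J2 J1 J3 J5 J4.
J2: 0→3, due 11, tardiness 0
J1: 3→8, due 10, tardiness 0
J3: 8→14, due 25, tardiness 0
J5: 14→24, due 22, tardiness 2
J4: 24→37, due 13, tardiness 24
Sum = 0+0+0+2+24 = 26.
LPT (decreasing processing time): J4 J5 J3 J1 J2.
J4: 0→13, due 13, tardiness 0
J5: 13→23, due 22, tardiness 1
J3: 23→29, due 25, tardiness 4
J1: 29→34, due 10, tardiness 24
J2: 34→37, due 11, tardiness 26
Sum = 0+1+4+24+26 = 55.
FIFO (arrival order): J1 J2 J3 J4 J5.
J1: 0→5, due 10, tardiness 0
J2: 5→8, due 11, tardiness 0
J3: 8→14, due 25, tardiness 0
J4: 14→27, due 13, tardiness 14
J5: 27→37, due 22, tardiness 15
Sum = 0+0+0+14+15 = 29.
EDD (increasing due date): J1 J2 J4 J5 J3.
J1: 0→5, due 10, tardiness 0
J2: 5→8, due 11, tardiness 0
J4: 8→21, due 13, tardiness 8
J5: 21→31, due 22, tardiness 9
J3: 31→37, due 25, tardiness 12
Sum = 0+0+8+9+12 = 29.
SPT 26, LPT 55, FIFO 29, EDD 29 → minimum 26.

26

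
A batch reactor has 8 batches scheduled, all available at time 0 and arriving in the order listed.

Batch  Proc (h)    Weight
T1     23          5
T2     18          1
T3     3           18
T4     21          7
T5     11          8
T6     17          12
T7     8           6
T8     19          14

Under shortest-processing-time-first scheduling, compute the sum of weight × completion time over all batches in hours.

SPT (increasing processing time): T3 T7 T5 T6 T2 T8 T4 T1.
T3: finishes 3, weight 18, w·C = 54
T7: finishes 11, weight 6, w·C = 66
T5: finishes 22, weight 8, w·C = 176
T6: finishes 39, weight 12, w·C = 468
T2: finishes 57, weight 1, w·C = 57
T8: finishes 76, weight 14, w·C = 1064
T4: finishes 97, weight 7, w·C = 679
T1: finishes 120, weight 5, w·C = 600
Sum = 54+66+176+468+57+1064+679+600 = 3164.

3164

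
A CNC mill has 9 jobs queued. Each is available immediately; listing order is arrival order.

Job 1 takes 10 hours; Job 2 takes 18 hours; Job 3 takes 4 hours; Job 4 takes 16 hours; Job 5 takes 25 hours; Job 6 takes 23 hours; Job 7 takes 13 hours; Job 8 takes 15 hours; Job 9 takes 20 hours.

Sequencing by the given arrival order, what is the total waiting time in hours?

520

FIFO (arrival order): Job 1 Job 2 Job 3 Job 4 Job 5 Job 6 Job 7 Job 8 Job 9.
Job 1: waits 0, runs 0→10
Job 2: waits 10, runs 10→28
Job 3: waits 28, runs 28→32
Job 4: waits 32, runs 32→48
Job 5: waits 48, runs 48→73
Job 6: waits 73, runs 73→96
Job 7: waits 96, runs 96→109
Job 8: waits 109, runs 109→124
Job 9: waits 124, runs 124→144
Sum = 0+10+28+32+48+73+96+109+124 = 520.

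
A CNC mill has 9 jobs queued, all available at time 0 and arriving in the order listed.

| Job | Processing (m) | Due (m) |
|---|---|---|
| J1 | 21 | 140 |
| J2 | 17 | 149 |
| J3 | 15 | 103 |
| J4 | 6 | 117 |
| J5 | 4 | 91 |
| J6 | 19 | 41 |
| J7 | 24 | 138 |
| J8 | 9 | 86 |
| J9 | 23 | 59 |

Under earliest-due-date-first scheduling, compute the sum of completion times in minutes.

672

EDD (increasing due date): J6 J9 J8 J5 J3 J4 J7 J1 J2.
J6: 0→19
J9: 19→42
J8: 42→51
J5: 51→55
J3: 55→70
J4: 70→76
J7: 76→100
J1: 100→121
J2: 121→138
Sum = 19+42+51+55+70+76+100+121+138 = 672.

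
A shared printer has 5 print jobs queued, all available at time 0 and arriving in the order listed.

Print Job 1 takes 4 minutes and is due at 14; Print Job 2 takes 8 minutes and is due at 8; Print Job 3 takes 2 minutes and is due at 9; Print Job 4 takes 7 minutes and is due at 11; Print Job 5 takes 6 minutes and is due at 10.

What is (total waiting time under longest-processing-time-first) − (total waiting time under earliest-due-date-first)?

12

LPT (decreasing processing time): Print Job 2 Print Job 4 Print Job 5 Print Job 1 Print Job 3.
Print Job 2: waits 0, runs 0→8
Print Job 4: waits 8, runs 8→15
Print Job 5: waits 15, runs 15→21
Print Job 1: waits 21, runs 21→25
Print Job 3: waits 25, runs 25→27
Sum = 0+8+15+21+25 = 69.
EDD (increasing due date): Print Job 2 Print Job 3 Print Job 5 Print Job 4 Print Job 1.
Print Job 2: waits 0, runs 0→8
Print Job 3: waits 8, runs 8→10
Print Job 5: waits 10, runs 10→16
Print Job 4: waits 16, runs 16→23
Print Job 1: waits 23, runs 23→27
Sum = 0+8+10+16+23 = 57.
Difference = 69 − 57 = 12.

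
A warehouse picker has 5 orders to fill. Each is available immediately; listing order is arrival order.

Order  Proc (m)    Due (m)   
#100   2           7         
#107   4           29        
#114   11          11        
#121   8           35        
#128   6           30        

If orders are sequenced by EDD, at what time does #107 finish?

17

EDD (increasing due date): #100 #114 #107 #128 #121.
#100: 0→2
#114: 2→13
#107: 13→17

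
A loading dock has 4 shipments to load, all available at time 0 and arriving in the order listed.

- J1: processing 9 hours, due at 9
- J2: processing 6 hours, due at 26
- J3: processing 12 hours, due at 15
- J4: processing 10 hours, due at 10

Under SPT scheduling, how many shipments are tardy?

SPT (increasing processing time): J2 J1 J4 J3.
J2: 0→6, due 26, tardiness 0
J1: 6→15, due 9, tardiness 6
J4: 15→25, due 10, tardiness 15
J3: 25→37, due 15, tardiness 22
Late shipments: 3.

3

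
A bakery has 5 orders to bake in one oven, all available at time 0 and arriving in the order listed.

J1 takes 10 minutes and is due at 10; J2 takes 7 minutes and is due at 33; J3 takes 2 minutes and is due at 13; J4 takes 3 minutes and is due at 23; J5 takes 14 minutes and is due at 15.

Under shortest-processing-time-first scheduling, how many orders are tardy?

2

SPT (increasing processing time): J3 J4 J2 J1 J5.
J3: 0→2, due 13, tardiness 0
J4: 2→5, due 23, tardiness 0
J2: 5→12, due 33, tardiness 0
J1: 12→22, due 10, tardiness 12
J5: 22→36, due 15, tardiness 21
Late orders: 2.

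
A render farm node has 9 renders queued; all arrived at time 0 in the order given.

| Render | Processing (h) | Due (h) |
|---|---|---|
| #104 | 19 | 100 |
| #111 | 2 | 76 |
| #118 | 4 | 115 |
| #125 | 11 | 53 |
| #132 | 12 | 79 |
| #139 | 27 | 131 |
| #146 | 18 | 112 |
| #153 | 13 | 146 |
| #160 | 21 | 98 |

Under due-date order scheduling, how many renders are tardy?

0

EDD (increasing due date): #125 #111 #132 #160 #104 #146 #118 #139 #153.
#125: 0→11, due 53, tardiness 0
#111: 11→13, due 76, tardiness 0
#132: 13→25, due 79, tardiness 0
#160: 25→46, due 98, tardiness 0
#104: 46→65, due 100, tardiness 0
#146: 65→83, due 112, tardiness 0
#118: 83→87, due 115, tardiness 0
#139: 87→114, due 131, tardiness 0
#153: 114→127, due 146, tardiness 0
Late renders: 0.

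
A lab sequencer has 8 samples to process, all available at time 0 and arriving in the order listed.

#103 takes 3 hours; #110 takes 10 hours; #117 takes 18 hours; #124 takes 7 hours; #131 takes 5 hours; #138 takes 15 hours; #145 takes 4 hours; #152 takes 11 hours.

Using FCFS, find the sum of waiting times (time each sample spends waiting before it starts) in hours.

248

FIFO (arrival order): #103 #110 #117 #124 #131 #138 #145 #152.
#103: waits 0, runs 0→3
#110: waits 3, runs 3→13
#117: waits 13, runs 13→31
#124: waits 31, runs 31→38
#131: waits 38, runs 38→43
#138: waits 43, runs 43→58
#145: waits 58, runs 58→62
#152: waits 62, runs 62→73
Sum = 0+3+13+31+38+43+58+62 = 248.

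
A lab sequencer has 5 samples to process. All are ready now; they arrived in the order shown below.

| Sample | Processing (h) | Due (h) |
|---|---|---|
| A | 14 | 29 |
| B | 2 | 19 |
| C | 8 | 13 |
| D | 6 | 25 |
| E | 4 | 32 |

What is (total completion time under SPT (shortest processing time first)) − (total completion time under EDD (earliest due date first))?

SPT (increasing processing time): B E D C A.
B: 0→2
E: 2→6
D: 6→12
C: 12→20
A: 20→34
Sum = 2+6+12+20+34 = 74.
EDD (increasing due date): C B D A E.
C: 0→8
B: 8→10
D: 10→16
A: 16→30
E: 30→34
Sum = 8+10+16+30+34 = 98.
Difference = 74 − 98 = -24.

-24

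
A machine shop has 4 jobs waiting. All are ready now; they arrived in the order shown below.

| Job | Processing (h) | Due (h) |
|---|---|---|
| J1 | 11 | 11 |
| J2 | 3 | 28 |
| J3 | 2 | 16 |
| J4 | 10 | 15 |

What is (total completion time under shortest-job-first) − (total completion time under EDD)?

-33

SPT (increasing processing time): J3 J2 J4 J1.
J3: 0→2
J2: 2→5
J4: 5→15
J1: 15→26
Sum = 2+5+15+26 = 48.
EDD (increasing due date): J1 J4 J3 J2.
J1: 0→11
J4: 11→21
J3: 21→23
J2: 23→26
Sum = 11+21+23+26 = 81.
Difference = 48 − 81 = -33.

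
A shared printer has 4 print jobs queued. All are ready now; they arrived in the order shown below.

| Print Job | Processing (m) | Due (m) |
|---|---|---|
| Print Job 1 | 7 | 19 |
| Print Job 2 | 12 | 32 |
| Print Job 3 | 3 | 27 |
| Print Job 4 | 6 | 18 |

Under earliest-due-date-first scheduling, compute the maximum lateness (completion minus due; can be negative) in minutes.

EDD (increasing due date): Print Job 4 Print Job 1 Print Job 3 Print Job 2.
Print Job 4: 0→6, due 18, lateness -12
Print Job 1: 6→13, due 19, lateness -6
Print Job 3: 13→16, due 27, lateness -11
Print Job 2: 16→28, due 32, lateness -4
Maximum = -4.

-4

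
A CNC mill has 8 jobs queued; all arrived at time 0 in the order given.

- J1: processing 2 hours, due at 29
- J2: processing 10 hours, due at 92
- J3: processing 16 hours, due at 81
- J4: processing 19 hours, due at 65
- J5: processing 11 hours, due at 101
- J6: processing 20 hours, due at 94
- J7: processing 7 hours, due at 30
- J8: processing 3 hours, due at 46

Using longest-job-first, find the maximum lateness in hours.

59

LPT (decreasing processing time): J6 J4 J3 J5 J2 J7 J8 J1.
J6: 0→20, due 94, lateness -74
J4: 20→39, due 65, lateness -26
J3: 39→55, due 81, lateness -26
J5: 55→66, due 101, lateness -35
J2: 66→76, due 92, lateness -16
J7: 76→83, due 30, lateness 53
J8: 83→86, due 46, lateness 40
J1: 86→88, due 29, lateness 59
Maximum = 59.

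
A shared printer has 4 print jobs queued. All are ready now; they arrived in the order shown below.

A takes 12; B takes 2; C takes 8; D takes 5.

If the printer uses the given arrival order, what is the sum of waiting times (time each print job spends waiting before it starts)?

48

FIFO (arrival order): A B C D.
A: waits 0, runs 0→12
B: waits 12, runs 12→14
C: waits 14, runs 14→22
D: waits 22, runs 22→27
Sum = 0+12+14+22 = 48.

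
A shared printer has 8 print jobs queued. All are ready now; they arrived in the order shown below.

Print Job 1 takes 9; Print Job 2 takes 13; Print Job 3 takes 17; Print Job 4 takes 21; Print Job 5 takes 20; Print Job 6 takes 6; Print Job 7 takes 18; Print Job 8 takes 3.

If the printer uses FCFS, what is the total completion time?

507

FIFO (arrival order): Print Job 1 Print Job 2 Print Job 3 Print Job 4 Print Job 5 Print Job 6 Print Job 7 Print Job 8.
Print Job 1: 0→9
Print Job 2: 9→22
Print Job 3: 22→39
Print Job 4: 39→60
Print Job 5: 60→80
Print Job 6: 80→86
Print Job 7: 86→104
Print Job 8: 104→107
Sum = 9+22+39+60+80+86+104+107 = 507.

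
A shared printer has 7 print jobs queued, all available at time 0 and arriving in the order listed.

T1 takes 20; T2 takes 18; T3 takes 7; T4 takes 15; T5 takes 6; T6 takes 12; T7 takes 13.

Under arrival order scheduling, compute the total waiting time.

307

FIFO (arrival order): T1 T2 T3 T4 T5 T6 T7.
T1: waits 0, runs 0→20
T2: waits 20, runs 20→38
T3: waits 38, runs 38→45
T4: waits 45, runs 45→60
T5: waits 60, runs 60→66
T6: waits 66, runs 66→78
T7: waits 78, runs 78→91
Sum = 0+20+38+45+60+66+78 = 307.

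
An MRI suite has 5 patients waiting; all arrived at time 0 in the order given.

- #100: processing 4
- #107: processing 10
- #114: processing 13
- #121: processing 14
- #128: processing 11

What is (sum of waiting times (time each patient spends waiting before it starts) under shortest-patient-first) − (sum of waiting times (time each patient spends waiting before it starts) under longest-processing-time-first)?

-46

SPT (increasing processing time): #100 #107 #128 #114 #121.
#100: waits 0, runs 0→4
#107: waits 4, runs 4→14
#128: waits 14, runs 14→25
#114: waits 25, runs 25→38
#121: waits 38, runs 38→52
Sum = 0+4+14+25+38 = 81.
LPT (decreasing processing time): #121 #114 #128 #107 #100.
#121: waits 0, runs 0→14
#114: waits 14, runs 14→27
#128: waits 27, runs 27→38
#107: waits 38, runs 38→48
#100: waits 48, runs 48→52
Sum = 0+14+27+38+48 = 127.
Difference = 81 − 127 = -46.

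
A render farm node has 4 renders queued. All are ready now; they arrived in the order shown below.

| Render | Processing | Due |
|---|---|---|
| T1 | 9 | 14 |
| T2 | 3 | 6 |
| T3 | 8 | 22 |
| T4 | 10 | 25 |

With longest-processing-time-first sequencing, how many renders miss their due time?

LPT (decreasing processing time): T4 T1 T3 T2.
T4: 0→10, due 25, tardiness 0
T1: 10→19, due 14, tardiness 5
T3: 19→27, due 22, tardiness 5
T2: 27→30, due 6, tardiness 24
Late renders: 3.

3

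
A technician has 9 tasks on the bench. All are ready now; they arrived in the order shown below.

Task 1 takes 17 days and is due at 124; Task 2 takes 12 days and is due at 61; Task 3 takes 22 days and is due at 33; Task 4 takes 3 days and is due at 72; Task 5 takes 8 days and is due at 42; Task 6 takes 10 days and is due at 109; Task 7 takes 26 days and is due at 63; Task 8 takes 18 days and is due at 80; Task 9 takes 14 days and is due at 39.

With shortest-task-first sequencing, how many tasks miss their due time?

SPT (increasing processing time): Task 4 Task 5 Task 6 Task 2 Task 9 Task 1 Task 8 Task 3 Task 7.
Task 4: 0→3, due 72, tardiness 0
Task 5: 3→11, due 42, tardiness 0
Task 6: 11→21, due 109, tardiness 0
Task 2: 21→33, due 61, tardiness 0
Task 9: 33→47, due 39, tardiness 8
Task 1: 47→64, due 124, tardiness 0
Task 8: 64→82, due 80, tardiness 2
Task 3: 82→104, due 33, tardiness 71
Task 7: 104→130, due 63, tardiness 67
Late tasks: 4.

4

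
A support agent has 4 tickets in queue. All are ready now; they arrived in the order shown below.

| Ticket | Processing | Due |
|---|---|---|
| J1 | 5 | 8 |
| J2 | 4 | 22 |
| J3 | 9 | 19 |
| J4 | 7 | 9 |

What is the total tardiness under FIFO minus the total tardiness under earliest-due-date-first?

FIFO (arrival order): J1 J2 J3 J4.
J1: 0→5, due 8, tardiness 0
J2: 5→9, due 22, tardiness 0
J3: 9→18, due 19, tardiness 0
J4: 18→25, due 9, tardiness 16
Sum = 0+0+0+16 = 16.
EDD (increasing due date): J1 J4 J3 J2.
J1: 0→5, due 8, tardiness 0
J4: 5→12, due 9, tardiness 3
J3: 12→21, due 19, tardiness 2
J2: 21→25, due 22, tardiness 3
Sum = 0+3+2+3 = 8.
Difference = 16 − 8 = 8.

8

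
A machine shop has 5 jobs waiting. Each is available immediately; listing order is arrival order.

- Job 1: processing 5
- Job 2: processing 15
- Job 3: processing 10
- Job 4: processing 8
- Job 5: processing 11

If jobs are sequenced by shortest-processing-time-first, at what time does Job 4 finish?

13

SPT (increasing processing time): Job 1 Job 4 Job 3 Job 5 Job 2.
Job 1: 0→5
Job 4: 5→13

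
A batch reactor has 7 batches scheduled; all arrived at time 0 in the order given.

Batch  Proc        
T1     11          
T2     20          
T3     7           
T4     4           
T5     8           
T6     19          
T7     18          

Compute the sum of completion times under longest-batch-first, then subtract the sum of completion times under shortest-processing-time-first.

164

LPT (decreasing processing time): T2 T6 T7 T1 T5 T3 T4.
T2: 0→20
T6: 20→39
T7: 39→57
T1: 57→68
T5: 68→76
T3: 76→83
T4: 83→87
Sum = 20+39+57+68+76+83+87 = 430.
SPT (increasing processing time): T4 T3 T5 T1 T7 T6 T2.
T4: 0→4
T3: 4→11
T5: 11→19
T1: 19→30
T7: 30→48
T6: 48→67
T2: 67→87
Sum = 4+11+19+30+48+67+87 = 266.
Difference = 430 − 266 = 164.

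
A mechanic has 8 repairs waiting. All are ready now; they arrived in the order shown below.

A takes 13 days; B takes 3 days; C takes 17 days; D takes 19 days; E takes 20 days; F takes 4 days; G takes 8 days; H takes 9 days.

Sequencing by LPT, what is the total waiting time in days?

LPT (decreasing processing time): E D C A H G F B.
E: waits 0, runs 0→20
D: waits 20, runs 20→39
C: waits 39, runs 39→56
A: waits 56, runs 56→69
H: waits 69, runs 69→78
G: waits 78, runs 78→86
F: waits 86, runs 86→90
B: waits 90, runs 90→93
Sum = 0+20+39+56+69+78+86+90 = 438.

438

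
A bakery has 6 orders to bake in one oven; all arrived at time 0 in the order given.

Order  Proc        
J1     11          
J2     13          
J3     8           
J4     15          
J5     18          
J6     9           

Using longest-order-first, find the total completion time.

294

LPT (decreasing processing time): J5 J4 J2 J1 J6 J3.
J5: 0→18
J4: 18→33
J2: 33→46
J1: 46→57
J6: 57→66
J3: 66→74
Sum = 18+33+46+57+66+74 = 294.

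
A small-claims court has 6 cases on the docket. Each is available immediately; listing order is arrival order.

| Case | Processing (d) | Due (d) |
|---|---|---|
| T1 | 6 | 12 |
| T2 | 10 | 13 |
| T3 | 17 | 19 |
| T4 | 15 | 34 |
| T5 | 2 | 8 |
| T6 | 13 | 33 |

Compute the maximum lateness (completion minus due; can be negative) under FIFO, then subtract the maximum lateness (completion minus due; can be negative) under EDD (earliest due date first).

13

FIFO (arrival order): T1 T2 T3 T4 T5 T6.
T1: 0→6, due 12, lateness -6
T2: 6→16, due 13, lateness 3
T3: 16→33, due 19, lateness 14
T4: 33→48, due 34, lateness 14
T5: 48→50, due 8, lateness 42
T6: 50→63, due 33, lateness 30
Maximum = 42.
EDD (increasing due date): T5 T1 T2 T3 T6 T4.
T5: 0→2, due 8, lateness -6
T1: 2→8, due 12, lateness -4
T2: 8→18, due 13, lateness 5
T3: 18→35, due 19, lateness 16
T6: 35→48, due 33, lateness 15
T4: 48→63, due 34, lateness 29
Maximum = 29.
Difference = 42 − 29 = 13.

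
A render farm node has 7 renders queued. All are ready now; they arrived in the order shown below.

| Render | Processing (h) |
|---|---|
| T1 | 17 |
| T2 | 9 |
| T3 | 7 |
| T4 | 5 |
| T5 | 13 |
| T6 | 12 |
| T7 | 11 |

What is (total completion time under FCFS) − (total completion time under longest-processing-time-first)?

FIFO (arrival order): T1 T2 T3 T4 T5 T6 T7.
T1: 0→17
T2: 17→26
T3: 26→33
T4: 33→38
T5: 38→51
T6: 51→63
T7: 63→74
Sum = 17+26+33+38+51+63+74 = 302.
LPT (decreasing processing time): T1 T5 T6 T7 T2 T3 T4.
T1: 0→17
T5: 17→30
T6: 30→42
T7: 42→53
T2: 53→62
T3: 62→69
T4: 69→74
Sum = 17+30+42+53+62+69+74 = 347.
Difference = 302 − 347 = -45.

-45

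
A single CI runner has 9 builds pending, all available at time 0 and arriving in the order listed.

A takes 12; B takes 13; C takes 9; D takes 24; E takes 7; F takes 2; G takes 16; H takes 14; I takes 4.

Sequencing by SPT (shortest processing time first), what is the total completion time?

363

SPT (increasing processing time): F I E C A B H G D.
F: 0→2
I: 2→6
E: 6→13
C: 13→22
A: 22→34
B: 34→47
H: 47→61
G: 61→77
D: 77→101
Sum = 2+6+13+22+34+47+61+77+101 = 363.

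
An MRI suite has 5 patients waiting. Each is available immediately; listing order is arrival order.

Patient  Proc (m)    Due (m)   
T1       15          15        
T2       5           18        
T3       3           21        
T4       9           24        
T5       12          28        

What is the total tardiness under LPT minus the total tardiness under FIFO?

LPT (decreasing processing time): T1 T5 T4 T2 T3.
T1: 0→15, due 15, tardiness 0
T5: 15→27, due 28, tardiness 0
T4: 27→36, due 24, tardiness 12
T2: 36→41, due 18, tardiness 23
T3: 41→44, due 21, tardiness 23
Sum = 0+0+12+23+23 = 58.
FIFO (arrival order): T1 T2 T3 T4 T5.
T1: 0→15, due 15, tardiness 0
T2: 15→20, due 18, tardiness 2
T3: 20→23, due 21, tardiness 2
T4: 23→32, due 24, tardiness 8
T5: 32→44, due 28, tardiness 16
Sum = 0+2+2+8+16 = 28.
Difference = 58 − 28 = 30.

30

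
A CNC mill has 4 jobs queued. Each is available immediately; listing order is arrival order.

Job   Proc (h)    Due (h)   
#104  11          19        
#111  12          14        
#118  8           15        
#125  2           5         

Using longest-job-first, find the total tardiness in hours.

LPT (decreasing processing time): #111 #104 #118 #125.
#111: 0→12, due 14, tardiness 0
#104: 12→23, due 19, tardiness 4
#118: 23→31, due 15, tardiness 16
#125: 31→33, due 5, tardiness 28
Sum = 0+4+16+28 = 48.

48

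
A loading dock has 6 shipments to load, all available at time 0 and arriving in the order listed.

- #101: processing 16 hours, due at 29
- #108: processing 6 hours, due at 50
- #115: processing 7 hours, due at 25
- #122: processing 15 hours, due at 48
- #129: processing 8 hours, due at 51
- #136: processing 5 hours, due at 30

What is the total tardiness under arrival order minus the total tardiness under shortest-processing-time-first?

FIFO (arrival order): #101 #108 #115 #122 #129 #136.
#101: 0→16, due 29, tardiness 0
#108: 16→22, due 50, tardiness 0
#115: 22→29, due 25, tardiness 4
#122: 29→44, due 48, tardiness 0
#129: 44→52, due 51, tardiness 1
#136: 52→57, due 30, tardiness 27
Sum = 0+0+4+0+1+27 = 32.
SPT (increasing processing time): #136 #108 #115 #129 #122 #101.
#136: 0→5, due 30, tardiness 0
#108: 5→11, due 50, tardiness 0
#115: 11→18, due 25, tardiness 0
#129: 18→26, due 51, tardiness 0
#122: 26→41, due 48, tardiness 0
#101: 41→57, due 29, tardiness 28
Sum = 0+0+0+0+0+28 = 28.
Difference = 32 − 28 = 4.

4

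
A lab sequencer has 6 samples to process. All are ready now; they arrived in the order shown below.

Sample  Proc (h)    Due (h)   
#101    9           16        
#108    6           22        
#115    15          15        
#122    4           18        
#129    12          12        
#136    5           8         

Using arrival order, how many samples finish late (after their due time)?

FIFO (arrival order): #101 #108 #115 #122 #129 #136.
#101: 0→9, due 16, tardiness 0
#108: 9→15, due 22, tardiness 0
#115: 15→30, due 15, tardiness 15
#122: 30→34, due 18, tardiness 16
#129: 34→46, due 12, tardiness 34
#136: 46→51, due 8, tardiness 43
Late samples: 4.

4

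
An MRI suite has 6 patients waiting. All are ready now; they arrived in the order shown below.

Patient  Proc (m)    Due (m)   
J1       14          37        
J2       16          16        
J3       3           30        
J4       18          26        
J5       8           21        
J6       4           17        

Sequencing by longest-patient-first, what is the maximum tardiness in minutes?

43

LPT (decreasing processing time): J4 J2 J1 J5 J6 J3.
J4: 0→18, due 26, tardiness 0
J2: 18→34, due 16, tardiness 18
J1: 34→48, due 37, tardiness 11
J5: 48→56, due 21, tardiness 35
J6: 56→60, due 17, tardiness 43
J3: 60→63, due 30, tardiness 33
Maximum = 43.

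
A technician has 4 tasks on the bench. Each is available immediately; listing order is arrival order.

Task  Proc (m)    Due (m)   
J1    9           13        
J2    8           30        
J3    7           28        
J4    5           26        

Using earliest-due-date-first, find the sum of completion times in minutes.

EDD (increasing due date): J1 J4 J3 J2.
J1: 0→9
J4: 9→14
J3: 14→21
J2: 21→29
Sum = 9+14+21+29 = 73.

73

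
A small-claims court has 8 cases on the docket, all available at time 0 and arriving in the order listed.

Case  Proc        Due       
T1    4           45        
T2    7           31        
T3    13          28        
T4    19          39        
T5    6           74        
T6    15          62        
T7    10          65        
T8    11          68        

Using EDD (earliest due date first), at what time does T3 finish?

EDD (increasing due date): T3 T2 T4 T1 T6 T7 T8 T5.
T3: 0→13

13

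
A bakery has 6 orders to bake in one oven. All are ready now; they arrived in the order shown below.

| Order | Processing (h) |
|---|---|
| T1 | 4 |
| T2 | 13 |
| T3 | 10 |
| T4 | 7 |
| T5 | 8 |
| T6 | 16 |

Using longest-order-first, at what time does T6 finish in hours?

16

LPT (decreasing processing time): T6 T2 T3 T5 T4 T1.
T6: 0→16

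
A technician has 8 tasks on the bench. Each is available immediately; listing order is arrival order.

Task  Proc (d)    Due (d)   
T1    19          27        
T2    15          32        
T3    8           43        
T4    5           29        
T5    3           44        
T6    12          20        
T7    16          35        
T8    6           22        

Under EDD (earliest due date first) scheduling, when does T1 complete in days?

EDD (increasing due date): T6 T8 T1 T4 T2 T7 T3 T5.
T6: 0→12
T8: 12→18
T1: 18→37

37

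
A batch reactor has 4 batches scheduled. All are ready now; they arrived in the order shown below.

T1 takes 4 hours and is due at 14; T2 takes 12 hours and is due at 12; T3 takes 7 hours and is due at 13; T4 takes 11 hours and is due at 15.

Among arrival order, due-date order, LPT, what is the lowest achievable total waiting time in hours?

FIFO (arrival order): T1 T2 T3 T4.
T1: waits 0, runs 0→4
T2: waits 4, runs 4→16
T3: waits 16, runs 16→23
T4: waits 23, runs 23→34
Sum = 0+4+16+23 = 43.
EDD (increasing due date): T2 T3 T1 T4.
T2: waits 0, runs 0→12
T3: waits 12, runs 12→19
T1: waits 19, runs 19→23
T4: waits 23, runs 23→34
Sum = 0+12+19+23 = 54.
LPT (decreasing processing time): T2 T4 T3 T1.
T2: waits 0, runs 0→12
T4: waits 12, runs 12→23
T3: waits 23, runs 23→30
T1: waits 30, runs 30→34
Sum = 0+12+23+30 = 65.
FIFO 43, EDD 54, LPT 65 → minimum 43.

43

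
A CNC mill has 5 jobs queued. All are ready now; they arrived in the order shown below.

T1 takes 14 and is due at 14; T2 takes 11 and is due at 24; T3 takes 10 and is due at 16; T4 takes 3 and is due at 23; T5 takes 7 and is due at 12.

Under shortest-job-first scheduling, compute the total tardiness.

SPT (increasing processing time): T4 T5 T3 T2 T1.
T4: 0→3, due 23, tardiness 0
T5: 3→10, due 12, tardiness 0
T3: 10→20, due 16, tardiness 4
T2: 20→31, due 24, tardiness 7
T1: 31→45, due 14, tardiness 31
Sum = 0+0+4+7+31 = 42.

42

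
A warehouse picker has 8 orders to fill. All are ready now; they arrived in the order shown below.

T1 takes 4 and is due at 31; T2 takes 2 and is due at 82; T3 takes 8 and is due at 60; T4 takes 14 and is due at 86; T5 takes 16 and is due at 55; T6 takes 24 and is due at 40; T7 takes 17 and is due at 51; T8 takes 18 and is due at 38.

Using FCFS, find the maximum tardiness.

65

FIFO (arrival order): T1 T2 T3 T4 T5 T6 T7 T8.
T1: 0→4, due 31, tardiness 0
T2: 4→6, due 82, tardiness 0
T3: 6→14, due 60, tardiness 0
T4: 14→28, due 86, tardiness 0
T5: 28→44, due 55, tardiness 0
T6: 44→68, due 40, tardiness 28
T7: 68→85, due 51, tardiness 34
T8: 85→103, due 38, tardiness 65
Maximum = 65.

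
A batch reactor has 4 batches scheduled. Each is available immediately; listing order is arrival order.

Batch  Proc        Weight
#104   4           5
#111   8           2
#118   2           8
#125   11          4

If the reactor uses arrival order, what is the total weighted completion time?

256

FIFO (arrival order): #104 #111 #118 #125.
#104: finishes 4, weight 5, w·C = 20
#111: finishes 12, weight 2, w·C = 24
#118: finishes 14, weight 8, w·C = 112
#125: finishes 25, weight 4, w·C = 100
Sum = 20+24+112+100 = 256.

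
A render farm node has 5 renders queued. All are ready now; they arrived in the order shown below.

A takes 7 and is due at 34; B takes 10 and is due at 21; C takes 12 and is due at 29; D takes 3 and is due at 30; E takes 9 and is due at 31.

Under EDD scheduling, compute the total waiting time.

EDD (increasing due date): B C D E A.
B: waits 0, runs 0→10
C: waits 10, runs 10→22
D: waits 22, runs 22→25
E: waits 25, runs 25→34
A: waits 34, runs 34→41
Sum = 0+10+22+25+34 = 91.

91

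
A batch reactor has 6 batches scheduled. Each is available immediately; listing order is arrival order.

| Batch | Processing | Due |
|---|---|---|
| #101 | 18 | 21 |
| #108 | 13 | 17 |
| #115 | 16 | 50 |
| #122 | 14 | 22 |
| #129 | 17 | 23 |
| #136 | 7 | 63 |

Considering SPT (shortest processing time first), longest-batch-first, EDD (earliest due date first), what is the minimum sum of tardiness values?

122

SPT (increasing processing time): #136 #108 #122 #115 #129 #101.
#136: 0→7, due 63, tardiness 0
#108: 7→20, due 17, tardiness 3
#122: 20→34, due 22, tardiness 12
#115: 34→50, due 50, tardiness 0
#129: 50→67, due 23, tardiness 44
#101: 67→85, due 21, tardiness 64
Sum = 0+3+12+0+44+64 = 123.
LPT (decreasing processing time): #101 #129 #115 #122 #108 #136.
#101: 0→18, due 21, tardiness 0
#129: 18→35, due 23, tardiness 12
#115: 35→51, due 50, tardiness 1
#122: 51→65, due 22, tardiness 43
#108: 65→78, due 17, tardiness 61
#136: 78→85, due 63, tardiness 22
Sum = 0+12+1+43+61+22 = 139.
EDD (increasing due date): #108 #101 #122 #129 #115 #136.
#108: 0→13, due 17, tardiness 0
#101: 13→31, due 21, tardiness 10
#122: 31→45, due 22, tardiness 23
#129: 45→62, due 23, tardiness 39
#115: 62→78, due 50, tardiness 28
#136: 78→85, due 63, tardiness 22
Sum = 0+10+23+39+28+22 = 122.
SPT 123, LPT 139, EDD 122 → minimum 122.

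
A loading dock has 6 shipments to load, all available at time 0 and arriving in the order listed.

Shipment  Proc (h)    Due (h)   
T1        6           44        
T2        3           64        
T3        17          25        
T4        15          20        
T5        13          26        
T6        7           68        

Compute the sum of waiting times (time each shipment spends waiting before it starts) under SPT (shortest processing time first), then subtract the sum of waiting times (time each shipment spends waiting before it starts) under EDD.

SPT (increasing processing time): T2 T1 T6 T5 T4 T3.
T2: waits 0, runs 0→3
T1: waits 3, runs 3→9
T6: waits 9, runs 9→16
T5: waits 16, runs 16→29
T4: waits 29, runs 29→44
T3: waits 44, runs 44→61
Sum = 0+3+9+16+29+44 = 101.
EDD (increasing due date): T4 T3 T5 T1 T2 T6.
T4: waits 0, runs 0→15
T3: waits 15, runs 15→32
T5: waits 32, runs 32→45
T1: waits 45, runs 45→51
T2: waits 51, runs 51→54
T6: waits 54, runs 54→61
Sum = 0+15+32+45+51+54 = 197.
Difference = 101 − 197 = -96.

-96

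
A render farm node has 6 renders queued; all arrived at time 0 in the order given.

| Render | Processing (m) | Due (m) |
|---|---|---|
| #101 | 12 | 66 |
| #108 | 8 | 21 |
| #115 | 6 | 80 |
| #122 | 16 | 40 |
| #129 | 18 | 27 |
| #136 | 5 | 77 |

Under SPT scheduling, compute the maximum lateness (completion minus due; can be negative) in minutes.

SPT (increasing processing time): #136 #115 #108 #101 #122 #129.
#136: 0→5, due 77, lateness -72
#115: 5→11, due 80, lateness -69
#108: 11→19, due 21, lateness -2
#101: 19→31, due 66, lateness -35
#122: 31→47, due 40, lateness 7
#129: 47→65, due 27, lateness 38
Maximum = 38.

38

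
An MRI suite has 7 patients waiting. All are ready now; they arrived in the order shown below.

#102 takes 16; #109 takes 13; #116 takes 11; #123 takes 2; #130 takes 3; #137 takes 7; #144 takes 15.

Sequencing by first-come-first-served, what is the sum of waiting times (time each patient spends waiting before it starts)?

FIFO (arrival order): #102 #109 #116 #123 #130 #137 #144.
#102: waits 0, runs 0→16
#109: waits 16, runs 16→29
#116: waits 29, runs 29→40
#123: waits 40, runs 40→42
#130: waits 42, runs 42→45
#137: waits 45, runs 45→52
#144: waits 52, runs 52→67
Sum = 0+16+29+40+42+45+52 = 224.

224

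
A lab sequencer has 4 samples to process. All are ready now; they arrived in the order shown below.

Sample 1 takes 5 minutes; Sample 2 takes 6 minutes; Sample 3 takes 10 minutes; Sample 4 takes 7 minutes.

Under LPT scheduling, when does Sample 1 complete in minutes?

LPT (decreasing processing time): Sample 3 Sample 4 Sample 2 Sample 1.
Sample 3: 0→10
Sample 4: 10→17
Sample 2: 17→23
Sample 1: 23→28

28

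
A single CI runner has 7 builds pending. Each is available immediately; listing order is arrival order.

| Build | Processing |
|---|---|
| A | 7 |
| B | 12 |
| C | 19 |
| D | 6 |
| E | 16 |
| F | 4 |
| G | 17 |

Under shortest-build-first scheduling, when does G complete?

SPT (increasing processing time): F D A B E G C.
F: 0→4
D: 4→10
A: 10→17
B: 17→29
E: 29→45
G: 45→62

62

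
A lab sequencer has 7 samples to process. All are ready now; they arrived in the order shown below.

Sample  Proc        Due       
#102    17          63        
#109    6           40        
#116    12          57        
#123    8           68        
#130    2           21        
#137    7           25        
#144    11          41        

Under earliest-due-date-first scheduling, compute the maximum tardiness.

0

EDD (increasing due date): #130 #137 #109 #144 #116 #102 #123.
#130: 0→2, due 21, tardiness 0
#137: 2→9, due 25, tardiness 0
#109: 9→15, due 40, tardiness 0
#144: 15→26, due 41, tardiness 0
#116: 26→38, due 57, tardiness 0
#102: 38→55, due 63, tardiness 0
#123: 55→63, due 68, tardiness 0
Maximum = 0.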